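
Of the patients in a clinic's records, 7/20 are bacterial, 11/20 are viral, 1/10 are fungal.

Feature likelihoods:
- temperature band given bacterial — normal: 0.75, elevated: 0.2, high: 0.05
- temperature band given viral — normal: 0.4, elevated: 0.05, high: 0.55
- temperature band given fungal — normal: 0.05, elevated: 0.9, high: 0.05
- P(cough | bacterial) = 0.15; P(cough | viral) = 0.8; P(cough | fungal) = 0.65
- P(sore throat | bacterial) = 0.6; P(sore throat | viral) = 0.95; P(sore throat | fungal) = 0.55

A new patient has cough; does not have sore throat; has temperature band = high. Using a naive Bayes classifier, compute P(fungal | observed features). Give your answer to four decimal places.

bacterial: 0.35 × 0.05 × 0.15 × (1−0.6) = 0.00105
viral: 0.55 × 0.55 × 0.8 × (1−0.95) = 0.0121
fungal: 0.1 × 0.05 × 0.65 × (1−0.55) = 0.0014625
P(fungal | x) = 0.0014625 / 0.0146125 ≈ 0.1001

0.1001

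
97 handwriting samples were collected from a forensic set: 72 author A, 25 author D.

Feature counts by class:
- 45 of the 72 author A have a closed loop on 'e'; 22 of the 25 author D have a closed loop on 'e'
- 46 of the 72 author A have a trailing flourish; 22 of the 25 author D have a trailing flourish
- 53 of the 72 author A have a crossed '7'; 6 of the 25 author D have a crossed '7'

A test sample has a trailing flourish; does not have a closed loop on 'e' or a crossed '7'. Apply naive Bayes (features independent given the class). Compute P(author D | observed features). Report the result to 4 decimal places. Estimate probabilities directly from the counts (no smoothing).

0.3059

author A: (72/97) × (27/72) × (46/72) × (19/72) ≈ 0.0469287
author D: (25/97) × (3/25) × (22/25) × (19/25) ≈ 0.0206845
P(author D | x) = 0.0206845 / 0.0676132 ≈ 0.3059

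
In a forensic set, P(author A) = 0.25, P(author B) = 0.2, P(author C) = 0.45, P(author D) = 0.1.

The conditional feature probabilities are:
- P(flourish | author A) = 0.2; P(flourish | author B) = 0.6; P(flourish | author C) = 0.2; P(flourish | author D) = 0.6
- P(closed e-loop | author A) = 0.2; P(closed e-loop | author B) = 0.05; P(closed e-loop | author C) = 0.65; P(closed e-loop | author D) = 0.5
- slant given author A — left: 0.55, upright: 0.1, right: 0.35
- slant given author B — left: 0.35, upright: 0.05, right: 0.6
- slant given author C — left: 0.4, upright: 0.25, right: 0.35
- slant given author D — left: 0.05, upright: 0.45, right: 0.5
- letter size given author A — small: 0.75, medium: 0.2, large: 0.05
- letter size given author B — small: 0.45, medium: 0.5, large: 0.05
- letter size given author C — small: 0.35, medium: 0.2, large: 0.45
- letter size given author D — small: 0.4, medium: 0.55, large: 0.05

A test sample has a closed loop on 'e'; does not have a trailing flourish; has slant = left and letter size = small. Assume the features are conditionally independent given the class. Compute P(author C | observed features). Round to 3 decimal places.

0.651

author A: 0.25 × (1−0.2) × 0.2 × 0.55 × 0.75 = 0.0165
author B: 0.2 × (1−0.6) × 0.05 × 0.35 × 0.45 = 0.00063
author C: 0.45 × (1−0.2) × 0.65 × 0.4 × 0.35 = 0.03276
author D: 0.1 × (1−0.6) × 0.5 × 0.05 × 0.4 = 0.0004
P(author C | x) = 0.03276 / 0.05029 ≈ 0.651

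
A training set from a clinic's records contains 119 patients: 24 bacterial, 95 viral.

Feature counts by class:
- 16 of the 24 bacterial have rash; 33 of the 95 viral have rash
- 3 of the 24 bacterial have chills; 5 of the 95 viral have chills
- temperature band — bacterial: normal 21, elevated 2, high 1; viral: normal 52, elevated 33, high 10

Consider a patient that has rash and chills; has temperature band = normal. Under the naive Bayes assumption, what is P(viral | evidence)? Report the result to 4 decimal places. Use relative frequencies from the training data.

0.3520

bacterial: (24/119) × (16/24) × (3/24) × (21/24) ≈ 0.0147059
viral: (95/119) × (33/95) × (5/95) × (52/95) ≈ 0.00798901
P(viral | x) = 0.00798901 / 0.02269491 ≈ 0.3520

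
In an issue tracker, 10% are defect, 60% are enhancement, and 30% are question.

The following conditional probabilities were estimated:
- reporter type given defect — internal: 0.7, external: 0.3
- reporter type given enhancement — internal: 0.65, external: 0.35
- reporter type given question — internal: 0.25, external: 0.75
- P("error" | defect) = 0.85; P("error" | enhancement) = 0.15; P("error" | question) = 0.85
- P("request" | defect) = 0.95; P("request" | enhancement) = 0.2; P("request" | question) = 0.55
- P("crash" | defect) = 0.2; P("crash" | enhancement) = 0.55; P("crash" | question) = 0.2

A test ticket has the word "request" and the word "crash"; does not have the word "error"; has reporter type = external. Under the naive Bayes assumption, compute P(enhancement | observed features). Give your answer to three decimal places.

0.811

defect: 0.1 × 0.3 × (1−0.85) × 0.95 × 0.2 = 0.000855
enhancement: 0.6 × 0.35 × (1−0.15) × 0.2 × 0.55 = 0.019635
question: 0.3 × 0.75 × (1−0.85) × 0.55 × 0.2 = 0.0037125
P(enhancement | x) = 0.019635 / 0.0242025 ≈ 0.811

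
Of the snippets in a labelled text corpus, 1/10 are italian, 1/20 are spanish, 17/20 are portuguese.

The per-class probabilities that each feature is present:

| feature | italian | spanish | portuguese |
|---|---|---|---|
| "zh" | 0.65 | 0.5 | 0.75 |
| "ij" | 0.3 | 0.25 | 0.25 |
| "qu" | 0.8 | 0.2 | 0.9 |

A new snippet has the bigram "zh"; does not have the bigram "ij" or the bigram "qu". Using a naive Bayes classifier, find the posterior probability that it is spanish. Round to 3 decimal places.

0.209

italian: 0.1 × 0.65 × (1−0.3) × (1−0.8) = 0.0091
spanish: 0.05 × 0.5 × (1−0.25) × (1−0.2) = 0.015
portuguese: 0.85 × 0.75 × (1−0.25) × (1−0.9) = 0.0478125
P(spanish | x) = 0.015 / 0.0719125 ≈ 0.209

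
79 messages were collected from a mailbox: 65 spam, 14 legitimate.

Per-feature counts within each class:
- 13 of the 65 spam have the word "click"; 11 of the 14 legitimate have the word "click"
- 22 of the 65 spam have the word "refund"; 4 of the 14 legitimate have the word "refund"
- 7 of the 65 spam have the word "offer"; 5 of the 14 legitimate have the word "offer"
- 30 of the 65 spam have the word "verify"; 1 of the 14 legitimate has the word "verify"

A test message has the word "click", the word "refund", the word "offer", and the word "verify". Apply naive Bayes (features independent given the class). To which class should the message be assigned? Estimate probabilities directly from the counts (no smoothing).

spam

spam: (65/79) × (13/65) × (22/65) × (7/65) × (30/65) ≈ 0.00276833
legitimate: (14/79) × (11/14) × (4/14) × (5/14) × (1/14) ≈ 0.00101487
Highest score → spam.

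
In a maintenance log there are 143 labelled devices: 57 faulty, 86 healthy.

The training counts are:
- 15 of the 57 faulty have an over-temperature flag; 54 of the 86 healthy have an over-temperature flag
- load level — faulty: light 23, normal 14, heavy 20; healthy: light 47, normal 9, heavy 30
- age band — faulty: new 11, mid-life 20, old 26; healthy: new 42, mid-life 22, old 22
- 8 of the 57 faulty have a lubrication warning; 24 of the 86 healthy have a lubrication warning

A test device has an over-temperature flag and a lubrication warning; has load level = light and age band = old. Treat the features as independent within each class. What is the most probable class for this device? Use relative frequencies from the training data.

healthy

faulty: (57/143) × (15/57) × (23/57) × (26/57) × (8/57) ≈ 0.0027097
healthy: (86/143) × (54/86) × (47/86) × (22/86) × (24/86) ≈ 0.0147331
Highest score → healthy.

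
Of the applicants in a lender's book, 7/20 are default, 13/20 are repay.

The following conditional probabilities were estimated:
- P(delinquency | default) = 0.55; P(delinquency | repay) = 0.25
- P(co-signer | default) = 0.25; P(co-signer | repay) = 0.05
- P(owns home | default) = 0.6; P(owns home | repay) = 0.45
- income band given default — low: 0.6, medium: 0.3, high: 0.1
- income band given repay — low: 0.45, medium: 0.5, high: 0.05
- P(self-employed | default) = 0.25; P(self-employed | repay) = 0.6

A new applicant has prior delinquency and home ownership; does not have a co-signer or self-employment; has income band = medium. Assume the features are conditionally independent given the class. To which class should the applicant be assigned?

default: 0.35 × 0.55 × (1−0.25) × 0.6 × 0.3 × (1−0.25) = 0.019490625
repay: 0.65 × 0.25 × (1−0.05) × 0.45 × 0.5 × (1−0.6) = 0.01389375
Highest score → default.

default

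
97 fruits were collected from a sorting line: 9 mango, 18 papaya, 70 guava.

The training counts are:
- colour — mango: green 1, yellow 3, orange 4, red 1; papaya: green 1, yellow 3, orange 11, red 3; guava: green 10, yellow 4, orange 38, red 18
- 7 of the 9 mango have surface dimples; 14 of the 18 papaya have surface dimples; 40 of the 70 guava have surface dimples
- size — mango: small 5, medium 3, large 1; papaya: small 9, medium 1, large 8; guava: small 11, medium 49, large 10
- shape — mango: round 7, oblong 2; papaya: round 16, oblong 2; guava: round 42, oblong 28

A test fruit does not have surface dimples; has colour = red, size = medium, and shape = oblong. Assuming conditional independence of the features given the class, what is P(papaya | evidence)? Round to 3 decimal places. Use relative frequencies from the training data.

0.002

mango: (9/97) × (1/9) × (2/9) × (3/9) × (2/9) ≈ 0.0001697
papaya: (18/97) × (3/18) × (4/18) × (1/18) × (2/18) ≈ 0.000042425
guava: (70/97) × (18/70) × (30/70) × (49/70) × (28/70) ≈ 0.022268
P(papaya | x) = 0.000042425 / 0.022480125 ≈ 0.002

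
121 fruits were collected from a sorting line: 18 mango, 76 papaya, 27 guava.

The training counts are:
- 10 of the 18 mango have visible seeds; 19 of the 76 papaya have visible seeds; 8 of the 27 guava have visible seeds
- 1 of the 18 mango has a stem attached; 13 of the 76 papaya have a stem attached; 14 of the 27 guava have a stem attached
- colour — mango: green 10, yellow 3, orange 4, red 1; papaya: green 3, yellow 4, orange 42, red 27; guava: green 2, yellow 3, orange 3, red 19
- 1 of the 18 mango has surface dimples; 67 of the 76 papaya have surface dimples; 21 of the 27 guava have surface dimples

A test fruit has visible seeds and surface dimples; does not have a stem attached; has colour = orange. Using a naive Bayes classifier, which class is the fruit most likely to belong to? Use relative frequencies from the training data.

papaya

mango: (18/121) × (10/18) × (17/18) × (4/18) × (1/18) ≈ 0.00096362
papaya: (76/121) × (19/76) × (63/76) × (42/76) × (67/76) ≈ 0.063415
guava: (27/121) × (8/27) × (13/27) × (3/27) × (21/27) ≈ 0.00275104
Highest score → papaya.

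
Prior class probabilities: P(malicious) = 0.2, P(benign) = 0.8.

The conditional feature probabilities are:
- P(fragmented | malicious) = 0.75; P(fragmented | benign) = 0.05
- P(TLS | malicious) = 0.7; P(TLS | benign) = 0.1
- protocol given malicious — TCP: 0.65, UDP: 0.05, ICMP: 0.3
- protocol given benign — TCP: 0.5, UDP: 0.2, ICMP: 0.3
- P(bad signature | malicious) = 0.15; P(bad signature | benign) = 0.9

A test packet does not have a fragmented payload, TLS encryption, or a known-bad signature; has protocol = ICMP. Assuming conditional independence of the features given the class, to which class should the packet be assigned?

malicious: 0.2 × (1−0.75) × (1−0.7) × 0.3 × (1−0.15) = 0.003825
benign: 0.8 × (1−0.05) × (1−0.1) × 0.3 × (1−0.9) = 0.02052
Highest score → benign.

benign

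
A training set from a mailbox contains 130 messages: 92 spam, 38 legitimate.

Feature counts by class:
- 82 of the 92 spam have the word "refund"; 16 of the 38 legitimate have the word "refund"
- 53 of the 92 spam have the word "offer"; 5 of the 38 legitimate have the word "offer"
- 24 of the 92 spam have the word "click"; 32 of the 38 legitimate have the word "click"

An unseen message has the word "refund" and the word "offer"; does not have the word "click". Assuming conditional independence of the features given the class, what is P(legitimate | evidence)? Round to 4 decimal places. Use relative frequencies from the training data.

0.0094

spam: (92/130) × (82/92) × (53/92) × (68/92) ≈ 0.268584
legitimate: (38/130) × (16/38) × (5/38) × (6/38) ≈ 0.002557
P(legitimate | x) = 0.002557 / 0.271141 ≈ 0.0094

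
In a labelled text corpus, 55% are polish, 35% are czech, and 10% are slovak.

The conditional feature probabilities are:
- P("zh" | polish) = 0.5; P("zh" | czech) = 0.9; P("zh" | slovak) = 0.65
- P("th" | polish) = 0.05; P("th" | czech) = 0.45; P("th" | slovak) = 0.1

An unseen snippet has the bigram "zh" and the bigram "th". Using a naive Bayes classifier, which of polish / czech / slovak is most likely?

polish: 0.55 × 0.5 × 0.05 = 0.01375
czech: 0.35 × 0.9 × 0.45 = 0.14175
slovak: 0.1 × 0.65 × 0.1 = 0.0065
Highest score → czech.

czech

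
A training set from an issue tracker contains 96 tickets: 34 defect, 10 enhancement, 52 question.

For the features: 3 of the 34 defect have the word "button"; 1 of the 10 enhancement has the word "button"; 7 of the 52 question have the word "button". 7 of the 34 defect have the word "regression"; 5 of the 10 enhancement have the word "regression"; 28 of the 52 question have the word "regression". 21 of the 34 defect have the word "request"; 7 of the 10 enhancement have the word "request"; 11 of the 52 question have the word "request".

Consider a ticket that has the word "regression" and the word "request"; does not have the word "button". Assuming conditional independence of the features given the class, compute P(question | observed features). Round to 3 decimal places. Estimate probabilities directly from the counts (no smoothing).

defect: (34/96) × (31/34) × (7/34) × (21/34) ≈ 0.0410629
enhancement: (10/96) × (9/10) × (5/10) × (7/10) = 0.0328125
question: (52/96) × (45/52) × (28/52) × (11/52) ≈ 0.0533931
P(question | x) = 0.0533931 / 0.1272685 ≈ 0.420

0.420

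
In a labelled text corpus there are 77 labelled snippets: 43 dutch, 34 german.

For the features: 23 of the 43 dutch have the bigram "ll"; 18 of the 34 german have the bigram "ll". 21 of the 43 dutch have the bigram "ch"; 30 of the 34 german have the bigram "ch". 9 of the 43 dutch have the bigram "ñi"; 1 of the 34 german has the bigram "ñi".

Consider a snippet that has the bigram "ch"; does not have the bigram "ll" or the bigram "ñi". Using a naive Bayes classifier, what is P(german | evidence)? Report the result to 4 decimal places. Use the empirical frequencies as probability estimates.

dutch: (43/77) × (20/43) × (21/43) × (34/43) ≈ 0.1003
german: (34/77) × (16/34) × (30/34) × (33/34) ≈ 0.177954
P(german | x) = 0.177954 / 0.278254 ≈ 0.6395

0.6395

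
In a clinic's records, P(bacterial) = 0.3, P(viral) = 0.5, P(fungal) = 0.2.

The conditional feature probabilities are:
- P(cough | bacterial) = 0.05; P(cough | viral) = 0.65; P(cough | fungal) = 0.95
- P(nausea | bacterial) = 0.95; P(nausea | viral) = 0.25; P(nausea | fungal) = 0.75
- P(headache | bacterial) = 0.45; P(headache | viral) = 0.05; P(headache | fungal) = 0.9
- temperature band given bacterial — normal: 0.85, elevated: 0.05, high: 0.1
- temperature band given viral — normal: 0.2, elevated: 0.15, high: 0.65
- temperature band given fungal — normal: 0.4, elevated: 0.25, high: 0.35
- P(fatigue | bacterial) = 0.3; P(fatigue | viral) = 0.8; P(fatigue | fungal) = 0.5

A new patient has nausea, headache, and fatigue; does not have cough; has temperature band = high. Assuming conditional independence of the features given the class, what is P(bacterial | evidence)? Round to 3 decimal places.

bacterial: 0.3 × (1−0.05) × 0.95 × 0.45 × 0.1 × 0.3 = 0.003655125
viral: 0.5 × (1−0.65) × 0.25 × 0.05 × 0.65 × 0.8 = 0.0011375
fungal: 0.2 × (1−0.95) × 0.75 × 0.9 × 0.35 × 0.5 = 0.00118125
P(bacterial | x) = 0.003655125 / 0.005973875 ≈ 0.612

0.612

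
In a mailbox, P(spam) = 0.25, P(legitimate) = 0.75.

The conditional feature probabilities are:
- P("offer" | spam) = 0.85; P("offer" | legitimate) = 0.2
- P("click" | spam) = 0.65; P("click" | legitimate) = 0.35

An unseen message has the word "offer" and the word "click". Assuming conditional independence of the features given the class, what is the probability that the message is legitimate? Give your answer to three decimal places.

spam: 0.25 × 0.85 × 0.65 = 0.138125
legitimate: 0.75 × 0.2 × 0.35 = 0.0525
P(legitimate | x) = 0.0525 / 0.190625 ≈ 0.275

0.275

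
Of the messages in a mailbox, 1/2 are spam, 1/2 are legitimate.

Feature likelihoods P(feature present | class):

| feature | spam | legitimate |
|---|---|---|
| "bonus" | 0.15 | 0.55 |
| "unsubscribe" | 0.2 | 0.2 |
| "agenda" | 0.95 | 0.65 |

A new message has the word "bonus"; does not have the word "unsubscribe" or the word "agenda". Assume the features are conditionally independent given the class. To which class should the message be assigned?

legitimate

spam: 0.5 × 0.15 × (1−0.2) × (1−0.95) = 0.003
legitimate: 0.5 × 0.55 × (1−0.2) × (1−0.65) = 0.077
Highest score → legitimate.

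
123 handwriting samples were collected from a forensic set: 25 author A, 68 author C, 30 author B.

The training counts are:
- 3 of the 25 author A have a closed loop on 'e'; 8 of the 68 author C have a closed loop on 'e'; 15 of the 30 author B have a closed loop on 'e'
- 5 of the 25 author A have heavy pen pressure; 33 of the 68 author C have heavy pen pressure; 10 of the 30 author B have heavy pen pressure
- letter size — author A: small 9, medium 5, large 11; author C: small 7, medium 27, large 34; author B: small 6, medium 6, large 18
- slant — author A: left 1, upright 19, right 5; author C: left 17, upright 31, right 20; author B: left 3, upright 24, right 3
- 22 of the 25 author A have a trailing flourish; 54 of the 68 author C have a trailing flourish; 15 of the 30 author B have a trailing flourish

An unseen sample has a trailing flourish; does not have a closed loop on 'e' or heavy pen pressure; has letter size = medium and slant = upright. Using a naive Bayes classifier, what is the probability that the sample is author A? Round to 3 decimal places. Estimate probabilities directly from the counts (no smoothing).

0.310

author A: (25/123) × (22/25) × (20/25) × (5/25) × (19/25) × (22/25) ≈ 0.0191396
author C: (68/123) × (60/68) × (35/68) × (27/68) × (31/68) × (54/68) ≈ 0.0360909
author B: (30/123) × (15/30) × (20/30) × (6/30) × (24/30) × (15/30) ≈ 0.00650407
P(author A | x) = 0.0191396 / 0.06173457 ≈ 0.310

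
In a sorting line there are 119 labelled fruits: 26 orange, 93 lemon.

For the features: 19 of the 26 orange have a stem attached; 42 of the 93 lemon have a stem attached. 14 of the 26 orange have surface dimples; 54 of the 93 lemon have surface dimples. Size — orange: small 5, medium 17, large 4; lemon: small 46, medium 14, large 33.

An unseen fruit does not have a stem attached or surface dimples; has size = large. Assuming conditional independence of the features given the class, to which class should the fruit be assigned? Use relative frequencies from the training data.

lemon

orange: (26/119) × (7/26) × (12/26) × (4/26) ≈ 0.00417682
lemon: (93/119) × (51/93) × (39/93) × (33/93) ≈ 0.0637729
Highest score → lemon.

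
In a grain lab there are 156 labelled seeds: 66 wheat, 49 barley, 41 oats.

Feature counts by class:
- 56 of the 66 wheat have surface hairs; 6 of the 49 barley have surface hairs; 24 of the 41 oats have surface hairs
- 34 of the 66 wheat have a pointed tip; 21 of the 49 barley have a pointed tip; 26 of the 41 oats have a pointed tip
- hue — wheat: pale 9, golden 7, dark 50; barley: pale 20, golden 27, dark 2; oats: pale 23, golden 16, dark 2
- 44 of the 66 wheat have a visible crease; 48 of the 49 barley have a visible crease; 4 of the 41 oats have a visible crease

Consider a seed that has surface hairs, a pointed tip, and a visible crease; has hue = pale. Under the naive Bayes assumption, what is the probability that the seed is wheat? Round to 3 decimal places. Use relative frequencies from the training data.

0.585

wheat: (66/156) × (56/66) × (34/66) × (9/66) × (44/66) ≈ 0.0168115
barley: (49/156) × (6/49) × (21/49) × (20/49) × (48/49) ≈ 0.00659066
oats: (41/156) × (24/41) × (26/41) × (23/41) × (4/41) ≈ 0.00533945
P(wheat | x) = 0.0168115 / 0.02874161 ≈ 0.585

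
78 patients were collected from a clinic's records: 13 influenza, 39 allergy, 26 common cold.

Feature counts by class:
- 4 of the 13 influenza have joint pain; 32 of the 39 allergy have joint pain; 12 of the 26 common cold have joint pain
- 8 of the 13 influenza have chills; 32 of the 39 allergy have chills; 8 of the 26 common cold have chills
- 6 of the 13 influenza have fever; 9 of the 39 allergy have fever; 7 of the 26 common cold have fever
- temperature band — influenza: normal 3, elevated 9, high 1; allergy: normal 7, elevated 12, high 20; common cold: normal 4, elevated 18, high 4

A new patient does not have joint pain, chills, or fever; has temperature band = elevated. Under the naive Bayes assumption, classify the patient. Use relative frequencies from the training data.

influenza: (13/78) × (9/13) × (5/13) × (7/13) × (9/13) ≈ 0.0165435
allergy: (39/78) × (7/39) × (7/39) × (30/39) × (12/39) ≈ 0.0038125
common cold: (26/78) × (14/26) × (18/26) × (19/26) × (18/26) ≈ 0.0628654
Highest score → common cold.

common cold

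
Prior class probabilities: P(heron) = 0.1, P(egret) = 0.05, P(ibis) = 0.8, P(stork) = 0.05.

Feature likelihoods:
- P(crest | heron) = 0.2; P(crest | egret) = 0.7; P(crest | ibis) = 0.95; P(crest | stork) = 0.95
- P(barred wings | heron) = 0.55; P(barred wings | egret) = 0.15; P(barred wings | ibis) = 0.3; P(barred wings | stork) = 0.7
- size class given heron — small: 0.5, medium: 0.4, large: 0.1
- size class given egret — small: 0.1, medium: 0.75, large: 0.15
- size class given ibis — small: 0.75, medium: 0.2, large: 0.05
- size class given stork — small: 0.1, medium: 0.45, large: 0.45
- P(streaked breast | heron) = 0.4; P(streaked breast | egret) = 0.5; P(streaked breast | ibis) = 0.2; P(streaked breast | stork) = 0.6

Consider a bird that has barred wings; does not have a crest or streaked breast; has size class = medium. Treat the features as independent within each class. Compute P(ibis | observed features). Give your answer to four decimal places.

heron: 0.1 × (1−0.2) × 0.55 × 0.4 × (1−0.4) = 0.01056
egret: 0.05 × (1−0.7) × 0.15 × 0.75 × (1−0.5) = 0.00084375
ibis: 0.8 × (1−0.95) × 0.3 × 0.2 × (1−0.2) = 0.00192
stork: 0.05 × (1−0.95) × 0.7 × 0.45 × (1−0.6) = 0.000315
P(ibis | x) = 0.00192 / 0.01363875 ≈ 0.1408

0.1408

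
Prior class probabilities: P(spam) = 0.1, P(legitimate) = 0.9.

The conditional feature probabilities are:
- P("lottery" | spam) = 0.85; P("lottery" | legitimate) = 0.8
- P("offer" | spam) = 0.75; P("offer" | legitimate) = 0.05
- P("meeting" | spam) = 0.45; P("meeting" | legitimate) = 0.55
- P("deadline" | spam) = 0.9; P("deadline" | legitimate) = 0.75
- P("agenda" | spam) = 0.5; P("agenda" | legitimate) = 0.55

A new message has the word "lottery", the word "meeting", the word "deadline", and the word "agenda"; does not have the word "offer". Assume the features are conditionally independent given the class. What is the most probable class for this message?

legitimate

spam: 0.1 × 0.85 × (1−0.75) × 0.45 × 0.9 × 0.5 = 0.004303125
legitimate: 0.9 × 0.8 × (1−0.05) × 0.55 × 0.75 × 0.55 = 0.1551825
Highest score → legitimate.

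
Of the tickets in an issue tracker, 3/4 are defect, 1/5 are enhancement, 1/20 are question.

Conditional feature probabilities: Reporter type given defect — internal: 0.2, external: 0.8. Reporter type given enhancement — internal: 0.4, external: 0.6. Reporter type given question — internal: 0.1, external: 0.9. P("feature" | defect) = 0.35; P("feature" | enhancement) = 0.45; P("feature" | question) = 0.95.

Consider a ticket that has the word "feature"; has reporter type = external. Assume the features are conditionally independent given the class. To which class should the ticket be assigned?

defect

defect: 0.75 × 0.8 × 0.35 = 0.21
enhancement: 0.2 × 0.6 × 0.45 = 0.054
question: 0.05 × 0.9 × 0.95 = 0.04275
Highest score → defect.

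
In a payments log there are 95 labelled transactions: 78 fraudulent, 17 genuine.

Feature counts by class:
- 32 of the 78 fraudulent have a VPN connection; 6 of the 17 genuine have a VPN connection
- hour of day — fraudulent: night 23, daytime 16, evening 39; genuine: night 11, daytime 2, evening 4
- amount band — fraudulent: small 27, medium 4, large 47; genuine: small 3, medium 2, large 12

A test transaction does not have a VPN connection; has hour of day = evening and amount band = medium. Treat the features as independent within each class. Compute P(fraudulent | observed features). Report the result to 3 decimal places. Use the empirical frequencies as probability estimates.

fraudulent: (78/95) × (46/78) × (39/78) × (4/78) ≈ 0.0124157
genuine: (17/95) × (11/17) × (4/17) × (2/17) ≈ 0.00320524
P(fraudulent | x) = 0.0124157 / 0.01562094 ≈ 0.795

0.795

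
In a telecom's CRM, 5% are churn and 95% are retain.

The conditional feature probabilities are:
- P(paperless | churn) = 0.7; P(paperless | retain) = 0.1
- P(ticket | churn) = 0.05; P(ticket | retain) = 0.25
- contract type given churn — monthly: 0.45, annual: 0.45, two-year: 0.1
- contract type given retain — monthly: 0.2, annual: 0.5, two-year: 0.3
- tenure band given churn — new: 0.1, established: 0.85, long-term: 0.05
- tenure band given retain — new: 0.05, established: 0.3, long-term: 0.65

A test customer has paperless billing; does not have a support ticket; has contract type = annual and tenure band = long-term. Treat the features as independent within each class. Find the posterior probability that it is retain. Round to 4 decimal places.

0.9687

churn: 0.05 × 0.7 × (1−0.05) × 0.45 × 0.05 = 0.000748125
retain: 0.95 × 0.1 × (1−0.25) × 0.5 × 0.65 = 0.02315625
P(retain | x) = 0.02315625 / 0.023904375 ≈ 0.9687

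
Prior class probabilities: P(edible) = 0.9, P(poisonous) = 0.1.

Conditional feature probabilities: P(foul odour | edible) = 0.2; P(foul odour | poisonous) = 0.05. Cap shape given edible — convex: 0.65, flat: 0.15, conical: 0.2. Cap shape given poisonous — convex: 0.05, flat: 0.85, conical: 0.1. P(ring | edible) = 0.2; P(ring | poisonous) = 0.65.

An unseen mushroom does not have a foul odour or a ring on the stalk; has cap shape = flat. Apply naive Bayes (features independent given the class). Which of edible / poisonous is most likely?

edible: 0.9 × (1−0.2) × 0.15 × (1−0.2) = 0.0864
poisonous: 0.1 × (1−0.05) × 0.85 × (1−0.65) = 0.0282625
Highest score → edible.

edible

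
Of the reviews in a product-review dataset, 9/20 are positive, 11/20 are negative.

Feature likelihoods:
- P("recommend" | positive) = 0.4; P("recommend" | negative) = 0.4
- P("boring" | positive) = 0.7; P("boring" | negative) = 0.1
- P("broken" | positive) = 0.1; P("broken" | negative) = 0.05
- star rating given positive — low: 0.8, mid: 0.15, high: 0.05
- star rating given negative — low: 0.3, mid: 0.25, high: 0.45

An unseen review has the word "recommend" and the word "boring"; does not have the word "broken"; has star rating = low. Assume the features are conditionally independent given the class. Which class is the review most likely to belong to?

positive: 0.45 × 0.4 × 0.7 × (1−0.1) × 0.8 = 0.09072
negative: 0.55 × 0.4 × 0.1 × (1−0.05) × 0.3 = 0.00627
Highest score → positive.

positive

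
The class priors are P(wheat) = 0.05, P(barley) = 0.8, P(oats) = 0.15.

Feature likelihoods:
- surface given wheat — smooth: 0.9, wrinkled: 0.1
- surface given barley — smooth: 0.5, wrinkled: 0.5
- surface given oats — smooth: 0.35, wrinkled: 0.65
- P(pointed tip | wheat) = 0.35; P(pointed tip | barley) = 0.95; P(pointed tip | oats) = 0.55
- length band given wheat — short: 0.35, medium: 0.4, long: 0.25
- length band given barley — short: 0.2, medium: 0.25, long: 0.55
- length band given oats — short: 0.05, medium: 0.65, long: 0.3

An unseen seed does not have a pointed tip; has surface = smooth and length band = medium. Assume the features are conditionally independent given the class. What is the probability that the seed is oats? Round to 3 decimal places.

0.479

wheat: 0.05 × 0.9 × (1−0.35) × 0.4 = 0.0117
barley: 0.8 × 0.5 × (1−0.95) × 0.25 = 0.005
oats: 0.15 × 0.35 × (1−0.55) × 0.65 = 0.01535625
P(oats | x) = 0.01535625 / 0.03205625 ≈ 0.479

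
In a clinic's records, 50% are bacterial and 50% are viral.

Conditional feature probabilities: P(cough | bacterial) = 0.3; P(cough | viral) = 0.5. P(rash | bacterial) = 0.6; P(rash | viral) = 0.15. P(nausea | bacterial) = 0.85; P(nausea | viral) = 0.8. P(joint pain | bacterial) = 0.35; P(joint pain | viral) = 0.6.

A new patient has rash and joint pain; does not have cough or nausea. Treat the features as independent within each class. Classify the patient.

bacterial

bacterial: 0.5 × (1−0.3) × 0.6 × (1−0.85) × 0.35 = 0.011025
viral: 0.5 × (1−0.5) × 0.15 × (1−0.8) × 0.6 = 0.0045
Highest score → bacterial.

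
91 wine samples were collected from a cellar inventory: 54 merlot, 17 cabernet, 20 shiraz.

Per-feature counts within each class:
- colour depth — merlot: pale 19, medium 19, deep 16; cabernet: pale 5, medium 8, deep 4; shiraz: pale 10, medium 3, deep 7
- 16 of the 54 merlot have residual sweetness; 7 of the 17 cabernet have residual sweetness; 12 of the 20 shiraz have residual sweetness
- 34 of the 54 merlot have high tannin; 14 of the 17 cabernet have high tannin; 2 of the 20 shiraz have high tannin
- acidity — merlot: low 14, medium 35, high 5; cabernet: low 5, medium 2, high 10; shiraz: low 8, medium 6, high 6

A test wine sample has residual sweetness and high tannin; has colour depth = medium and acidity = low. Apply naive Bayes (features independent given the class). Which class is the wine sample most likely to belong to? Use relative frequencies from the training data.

merlot: (54/91) × (19/54) × (16/54) × (34/54) × (14/54) ≈ 0.0100985
cabernet: (17/91) × (8/17) × (7/17) × (14/17) × (5/17) ≈ 0.00876795
shiraz: (20/91) × (3/20) × (12/20) × (2/20) × (8/20) ≈ 0.000791209
Highest score → merlot.

merlot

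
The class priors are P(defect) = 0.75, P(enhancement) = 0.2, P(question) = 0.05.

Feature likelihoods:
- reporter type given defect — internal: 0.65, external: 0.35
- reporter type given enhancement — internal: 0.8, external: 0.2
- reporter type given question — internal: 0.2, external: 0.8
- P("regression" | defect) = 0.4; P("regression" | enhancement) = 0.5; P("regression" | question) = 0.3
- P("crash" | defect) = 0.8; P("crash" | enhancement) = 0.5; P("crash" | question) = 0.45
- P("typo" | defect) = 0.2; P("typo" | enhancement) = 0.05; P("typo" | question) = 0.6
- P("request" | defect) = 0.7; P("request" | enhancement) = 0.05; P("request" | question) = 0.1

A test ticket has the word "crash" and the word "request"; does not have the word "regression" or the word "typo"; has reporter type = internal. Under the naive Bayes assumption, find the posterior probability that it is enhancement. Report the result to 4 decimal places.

defect: 0.75 × 0.65 × (1−0.4) × 0.8 × (1−0.2) × 0.7 = 0.13104
enhancement: 0.2 × 0.8 × (1−0.5) × 0.5 × (1−0.05) × 0.05 = 0.0019
question: 0.05 × 0.2 × (1−0.3) × 0.45 × (1−0.6) × 0.1 = 0.000126
P(enhancement | x) = 0.0019 / 0.133066 ≈ 0.0143

0.0143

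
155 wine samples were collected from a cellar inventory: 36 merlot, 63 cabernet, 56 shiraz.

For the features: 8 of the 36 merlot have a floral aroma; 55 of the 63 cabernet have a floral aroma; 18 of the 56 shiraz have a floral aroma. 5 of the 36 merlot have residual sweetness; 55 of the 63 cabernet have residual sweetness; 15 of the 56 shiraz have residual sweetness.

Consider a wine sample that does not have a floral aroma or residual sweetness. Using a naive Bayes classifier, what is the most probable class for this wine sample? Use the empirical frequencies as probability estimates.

shiraz

merlot: (36/155) × (28/36) × (31/36) ≈ 0.155556
cabernet: (63/155) × (8/63) × (8/63) ≈ 0.00655402
shiraz: (56/155) × (38/56) × (41/56) ≈ 0.179493
Highest score → shiraz.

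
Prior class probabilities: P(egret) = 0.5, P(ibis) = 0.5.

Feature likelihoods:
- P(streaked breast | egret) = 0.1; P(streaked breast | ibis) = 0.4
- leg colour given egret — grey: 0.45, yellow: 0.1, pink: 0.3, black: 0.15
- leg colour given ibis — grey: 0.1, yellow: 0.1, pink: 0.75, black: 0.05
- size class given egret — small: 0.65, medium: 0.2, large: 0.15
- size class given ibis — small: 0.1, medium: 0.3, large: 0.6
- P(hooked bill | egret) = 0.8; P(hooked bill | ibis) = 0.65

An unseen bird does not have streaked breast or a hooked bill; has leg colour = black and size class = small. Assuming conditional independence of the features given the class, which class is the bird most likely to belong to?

egret: 0.5 × (1−0.1) × 0.15 × 0.65 × (1−0.8) = 0.008775
ibis: 0.5 × (1−0.4) × 0.05 × 0.1 × (1−0.65) = 0.000525
Highest score → egret.

egret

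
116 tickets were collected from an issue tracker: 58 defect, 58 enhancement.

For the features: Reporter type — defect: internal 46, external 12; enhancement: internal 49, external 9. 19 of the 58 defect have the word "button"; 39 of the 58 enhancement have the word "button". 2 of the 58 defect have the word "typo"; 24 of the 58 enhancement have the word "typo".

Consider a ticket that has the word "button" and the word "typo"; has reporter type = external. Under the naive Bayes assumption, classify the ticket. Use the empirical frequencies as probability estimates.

defect: (58/116) × (12/58) × (19/58) × (2/58) ≈ 0.00116856
enhancement: (58/116) × (9/58) × (39/58) × (24/58) ≈ 0.0215876
Highest score → enhancement.

enhancement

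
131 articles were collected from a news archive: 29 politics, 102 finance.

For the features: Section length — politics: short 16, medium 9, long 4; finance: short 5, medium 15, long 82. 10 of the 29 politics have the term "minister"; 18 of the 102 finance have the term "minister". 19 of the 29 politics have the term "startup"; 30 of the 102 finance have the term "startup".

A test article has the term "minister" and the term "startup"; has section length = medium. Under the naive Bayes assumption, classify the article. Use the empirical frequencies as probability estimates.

politics: (29/131) × (9/29) × (10/29) × (19/29) ≈ 0.0155213
finance: (102/131) × (15/102) × (18/102) × (30/102) ≈ 0.0059431
Highest score → politics.

politics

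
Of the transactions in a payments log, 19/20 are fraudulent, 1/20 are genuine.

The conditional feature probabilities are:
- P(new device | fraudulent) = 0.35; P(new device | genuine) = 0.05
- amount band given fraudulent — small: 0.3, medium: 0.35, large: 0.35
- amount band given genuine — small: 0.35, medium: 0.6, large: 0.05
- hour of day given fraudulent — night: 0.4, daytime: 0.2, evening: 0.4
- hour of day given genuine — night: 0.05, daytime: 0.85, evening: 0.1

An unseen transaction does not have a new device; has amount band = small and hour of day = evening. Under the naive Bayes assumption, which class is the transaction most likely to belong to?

fraudulent

fraudulent: 0.95 × (1−0.35) × 0.3 × 0.4 = 0.0741
genuine: 0.05 × (1−0.05) × 0.35 × 0.1 = 0.0016625
Highest score → fraudulent.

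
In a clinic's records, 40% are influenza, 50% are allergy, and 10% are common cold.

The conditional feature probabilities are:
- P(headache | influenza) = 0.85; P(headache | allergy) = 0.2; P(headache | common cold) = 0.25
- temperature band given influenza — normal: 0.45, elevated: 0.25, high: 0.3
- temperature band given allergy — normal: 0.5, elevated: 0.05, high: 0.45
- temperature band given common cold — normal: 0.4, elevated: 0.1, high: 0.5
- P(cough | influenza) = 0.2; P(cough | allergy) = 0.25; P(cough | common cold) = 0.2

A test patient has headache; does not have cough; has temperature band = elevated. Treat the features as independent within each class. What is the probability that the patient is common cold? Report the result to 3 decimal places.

0.027

influenza: 0.4 × 0.85 × 0.25 × (1−0.2) = 0.068
allergy: 0.5 × 0.2 × 0.05 × (1−0.25) = 0.00375
common cold: 0.1 × 0.25 × 0.1 × (1−0.2) = 0.002
P(common cold | x) = 0.002 / 0.07375 ≈ 0.027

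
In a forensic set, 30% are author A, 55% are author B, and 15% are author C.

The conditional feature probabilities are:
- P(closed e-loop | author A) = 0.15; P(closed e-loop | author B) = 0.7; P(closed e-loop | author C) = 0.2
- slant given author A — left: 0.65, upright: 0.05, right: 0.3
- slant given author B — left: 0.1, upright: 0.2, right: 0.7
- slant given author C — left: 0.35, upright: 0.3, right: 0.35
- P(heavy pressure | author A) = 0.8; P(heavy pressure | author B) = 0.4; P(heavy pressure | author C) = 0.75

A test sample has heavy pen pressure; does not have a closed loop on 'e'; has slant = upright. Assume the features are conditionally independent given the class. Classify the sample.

author A: 0.3 × (1−0.15) × 0.05 × 0.8 = 0.0102
author B: 0.55 × (1−0.7) × 0.2 × 0.4 = 0.0132
author C: 0.15 × (1−0.2) × 0.3 × 0.75 = 0.027
Highest score → author C.

author C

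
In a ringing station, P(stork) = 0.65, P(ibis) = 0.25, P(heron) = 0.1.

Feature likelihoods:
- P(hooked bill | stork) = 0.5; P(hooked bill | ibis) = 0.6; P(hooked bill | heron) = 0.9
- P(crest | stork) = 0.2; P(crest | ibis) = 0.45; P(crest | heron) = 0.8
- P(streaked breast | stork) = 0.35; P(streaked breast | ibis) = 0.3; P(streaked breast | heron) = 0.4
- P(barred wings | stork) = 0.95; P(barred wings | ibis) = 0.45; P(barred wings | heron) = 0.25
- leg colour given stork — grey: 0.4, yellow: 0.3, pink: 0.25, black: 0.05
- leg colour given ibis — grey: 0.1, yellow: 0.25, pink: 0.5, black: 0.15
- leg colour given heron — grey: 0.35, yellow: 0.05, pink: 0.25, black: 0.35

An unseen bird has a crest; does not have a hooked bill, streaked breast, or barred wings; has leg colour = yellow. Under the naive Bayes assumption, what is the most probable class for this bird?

stork: 0.65 × (1−0.5) × 0.2 × (1−0.35) × (1−0.95) × 0.3 = 0.00063375
ibis: 0.25 × (1−0.6) × 0.45 × (1−0.3) × (1−0.45) × 0.25 = 0.00433125
heron: 0.1 × (1−0.9) × 0.8 × (1−0.4) × (1−0.25) × 0.05 = 0.00018
Highest score → ibis.

ibis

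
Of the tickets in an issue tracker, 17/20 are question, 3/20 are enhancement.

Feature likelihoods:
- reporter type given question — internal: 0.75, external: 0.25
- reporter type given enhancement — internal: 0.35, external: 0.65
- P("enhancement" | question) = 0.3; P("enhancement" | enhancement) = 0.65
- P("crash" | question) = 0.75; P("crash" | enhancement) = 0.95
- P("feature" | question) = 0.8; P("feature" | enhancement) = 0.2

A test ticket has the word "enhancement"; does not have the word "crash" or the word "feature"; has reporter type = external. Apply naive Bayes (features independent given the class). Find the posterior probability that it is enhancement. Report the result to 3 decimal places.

0.443

question: 0.85 × 0.25 × 0.3 × (1−0.75) × (1−0.8) = 0.0031875
enhancement: 0.15 × 0.65 × 0.65 × (1−0.95) × (1−0.2) = 0.002535
P(enhancement | x) = 0.002535 / 0.0057225 ≈ 0.443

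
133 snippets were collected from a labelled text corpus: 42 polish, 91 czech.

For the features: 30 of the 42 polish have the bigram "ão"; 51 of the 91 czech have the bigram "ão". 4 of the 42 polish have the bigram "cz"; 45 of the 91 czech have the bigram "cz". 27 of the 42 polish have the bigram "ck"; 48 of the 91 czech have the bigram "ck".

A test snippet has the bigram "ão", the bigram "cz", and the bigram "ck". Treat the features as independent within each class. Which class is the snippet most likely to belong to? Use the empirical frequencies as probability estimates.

czech

polish: (42/133) × (30/42) × (4/42) × (27/42) ≈ 0.01381
czech: (91/133) × (51/91) × (45/91) × (48/91) ≈ 0.100021
Highest score → czech.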